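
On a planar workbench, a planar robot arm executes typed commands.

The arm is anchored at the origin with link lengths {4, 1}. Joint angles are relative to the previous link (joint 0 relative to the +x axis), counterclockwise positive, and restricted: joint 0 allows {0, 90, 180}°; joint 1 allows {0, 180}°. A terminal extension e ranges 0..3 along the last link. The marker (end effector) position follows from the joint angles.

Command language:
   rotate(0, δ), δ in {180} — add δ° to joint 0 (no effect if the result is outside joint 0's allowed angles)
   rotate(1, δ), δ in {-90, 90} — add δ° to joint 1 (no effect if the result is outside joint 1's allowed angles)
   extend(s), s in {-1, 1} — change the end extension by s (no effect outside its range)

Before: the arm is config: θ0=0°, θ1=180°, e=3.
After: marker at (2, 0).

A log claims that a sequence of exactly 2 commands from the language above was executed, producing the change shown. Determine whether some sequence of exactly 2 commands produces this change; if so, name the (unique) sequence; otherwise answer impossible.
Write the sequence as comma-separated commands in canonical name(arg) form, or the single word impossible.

extend(-1), extend(-1)

t0: config: θ0=0°, θ1=180°, e=3
t=1 extend(-1) ⇒ config: θ0=0°, θ1=180°, e=2
t=2 extend(-1) ⇒ config: θ0=0°, θ1=180°, e=1
no rival 2-sequence matches.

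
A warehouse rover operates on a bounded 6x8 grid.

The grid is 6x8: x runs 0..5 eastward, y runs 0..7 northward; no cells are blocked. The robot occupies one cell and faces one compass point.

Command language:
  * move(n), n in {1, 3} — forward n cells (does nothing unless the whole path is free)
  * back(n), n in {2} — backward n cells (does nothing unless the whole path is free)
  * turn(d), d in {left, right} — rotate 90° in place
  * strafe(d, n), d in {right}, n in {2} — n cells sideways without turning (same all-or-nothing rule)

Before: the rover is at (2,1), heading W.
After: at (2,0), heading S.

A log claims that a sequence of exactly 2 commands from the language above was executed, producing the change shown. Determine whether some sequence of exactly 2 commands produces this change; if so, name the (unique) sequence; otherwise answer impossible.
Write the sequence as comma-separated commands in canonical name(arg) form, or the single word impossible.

turn(left), move(1)

key: cell and facing (now S) both changed — the 2 commands mix motion and turning
initial: at (2,1), heading W
1. turn(left) → at (2,1), heading S
2. move(1) → at (2,0), heading S
no other 2-command option fits: unique.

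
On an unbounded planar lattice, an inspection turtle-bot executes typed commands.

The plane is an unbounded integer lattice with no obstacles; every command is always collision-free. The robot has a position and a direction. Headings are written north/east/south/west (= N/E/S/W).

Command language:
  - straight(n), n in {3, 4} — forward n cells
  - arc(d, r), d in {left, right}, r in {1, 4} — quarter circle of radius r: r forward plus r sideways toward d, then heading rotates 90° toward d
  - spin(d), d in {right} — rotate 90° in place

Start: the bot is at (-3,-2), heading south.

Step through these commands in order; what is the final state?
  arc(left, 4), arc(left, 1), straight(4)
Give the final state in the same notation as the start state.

at (2,-1), heading north

t0: at (-3,-2), heading south
1. arc(left, 4) → at (1,-6), heading east
2. arc(left, 1) → at (2,-5), heading north
3. straight(4) → at (2,-1), heading north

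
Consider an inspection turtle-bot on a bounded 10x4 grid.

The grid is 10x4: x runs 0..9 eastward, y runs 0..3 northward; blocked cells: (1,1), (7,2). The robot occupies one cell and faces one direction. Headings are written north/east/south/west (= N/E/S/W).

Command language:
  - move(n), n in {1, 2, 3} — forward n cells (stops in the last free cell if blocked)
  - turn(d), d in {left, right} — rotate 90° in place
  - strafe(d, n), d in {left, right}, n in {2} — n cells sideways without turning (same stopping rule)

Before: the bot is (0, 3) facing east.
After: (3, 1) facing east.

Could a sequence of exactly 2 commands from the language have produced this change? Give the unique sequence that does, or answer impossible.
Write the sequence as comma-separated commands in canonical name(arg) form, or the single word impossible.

move(3), strafe(right, 2)

key: order matters: swapping move(3) and strafe(right, 2) lands elsewhere
start: (0, 3) facing east
step 1 (move(3)): (3, 3) facing east
step 2 (strafe(right, 2)): (3, 1) facing east
all 49 alternatives checked — unique.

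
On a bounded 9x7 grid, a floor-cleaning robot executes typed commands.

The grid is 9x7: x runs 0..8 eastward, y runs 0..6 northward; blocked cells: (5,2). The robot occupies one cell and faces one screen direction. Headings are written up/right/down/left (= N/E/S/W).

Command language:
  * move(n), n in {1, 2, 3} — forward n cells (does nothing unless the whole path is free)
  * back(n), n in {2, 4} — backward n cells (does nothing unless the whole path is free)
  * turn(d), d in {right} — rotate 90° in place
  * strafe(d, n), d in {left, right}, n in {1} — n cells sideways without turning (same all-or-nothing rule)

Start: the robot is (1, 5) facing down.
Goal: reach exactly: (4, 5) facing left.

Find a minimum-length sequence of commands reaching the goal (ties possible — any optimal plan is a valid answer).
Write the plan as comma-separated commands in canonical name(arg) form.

from: (1, 5) facing down
step 1 (strafe(right, 1)): (0, 5) facing down
step 2 (turn(right)): (0, 5) facing left
step 3 (back(4)): (4, 5) facing left
minimal: 3 command(s), checked below 3.

strafe(right, 1), turn(right), back(4)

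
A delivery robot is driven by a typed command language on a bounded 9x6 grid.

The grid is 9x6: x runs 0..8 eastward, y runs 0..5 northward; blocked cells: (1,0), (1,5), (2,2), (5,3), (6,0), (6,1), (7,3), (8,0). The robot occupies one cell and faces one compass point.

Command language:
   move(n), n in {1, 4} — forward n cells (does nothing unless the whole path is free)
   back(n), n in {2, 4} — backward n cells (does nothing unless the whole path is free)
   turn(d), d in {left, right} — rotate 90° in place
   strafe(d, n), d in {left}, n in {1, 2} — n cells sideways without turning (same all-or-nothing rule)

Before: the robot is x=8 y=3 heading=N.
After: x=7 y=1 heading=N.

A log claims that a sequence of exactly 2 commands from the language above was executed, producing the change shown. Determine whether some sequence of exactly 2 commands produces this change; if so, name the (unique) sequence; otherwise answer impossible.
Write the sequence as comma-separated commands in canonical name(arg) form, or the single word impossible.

key: running strafe(left, 1) before back(2) would end elsewhere — order is forced
begin: x=8 y=3 heading=N
step 1 (back(2)): x=8 y=1 heading=N
step 2 (strafe(left, 1)): x=7 y=1 heading=N
uniquely the one of 64 2-step routes that fits.

back(2), strafe(left, 1)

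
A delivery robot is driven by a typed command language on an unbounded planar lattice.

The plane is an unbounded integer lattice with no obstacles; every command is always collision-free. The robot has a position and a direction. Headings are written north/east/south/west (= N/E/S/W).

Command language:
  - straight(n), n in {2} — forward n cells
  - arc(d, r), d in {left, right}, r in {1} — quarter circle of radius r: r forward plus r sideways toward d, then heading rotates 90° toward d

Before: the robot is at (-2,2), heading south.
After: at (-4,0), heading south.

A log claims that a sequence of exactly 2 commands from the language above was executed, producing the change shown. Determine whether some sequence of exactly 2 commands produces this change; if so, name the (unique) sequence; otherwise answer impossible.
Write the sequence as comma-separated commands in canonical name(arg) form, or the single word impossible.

key: still facing S at the end — net rotation zero over 2 steps
from: at (-2,2), heading south
step 1 (arc(right, 1)): at (-3,1), heading west
step 2 (arc(left, 1)): at (-4,0), heading south
all 9 alternatives checked — unique.

arc(right, 1), arc(left, 1)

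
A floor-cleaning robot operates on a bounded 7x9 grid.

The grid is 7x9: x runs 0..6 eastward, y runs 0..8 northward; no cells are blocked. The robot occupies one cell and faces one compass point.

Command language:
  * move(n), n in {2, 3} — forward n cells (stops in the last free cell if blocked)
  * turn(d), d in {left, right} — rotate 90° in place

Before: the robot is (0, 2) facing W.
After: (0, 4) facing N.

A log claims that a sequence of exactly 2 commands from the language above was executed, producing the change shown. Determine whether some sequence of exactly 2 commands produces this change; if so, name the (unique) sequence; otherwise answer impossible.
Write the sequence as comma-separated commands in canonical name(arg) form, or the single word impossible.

key: running move(2) before turn(right) would end elsewhere — order is forced
initial: (0, 2) facing W
t=1 turn(right) ⇒ (0, 2) facing N
t=2 move(2) ⇒ (0, 4) facing N
no other 2-command option fits: unique.

turn(right), move(2)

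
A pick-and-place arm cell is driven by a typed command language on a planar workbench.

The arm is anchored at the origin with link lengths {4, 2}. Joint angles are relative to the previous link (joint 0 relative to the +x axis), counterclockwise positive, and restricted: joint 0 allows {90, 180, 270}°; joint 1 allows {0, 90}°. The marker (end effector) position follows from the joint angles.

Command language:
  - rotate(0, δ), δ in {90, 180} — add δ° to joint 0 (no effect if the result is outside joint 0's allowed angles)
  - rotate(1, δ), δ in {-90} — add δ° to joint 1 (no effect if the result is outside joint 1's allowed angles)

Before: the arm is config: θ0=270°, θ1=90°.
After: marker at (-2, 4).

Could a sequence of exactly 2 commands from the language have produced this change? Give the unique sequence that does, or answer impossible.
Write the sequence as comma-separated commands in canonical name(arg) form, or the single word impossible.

rotate(0, 90), rotate(0, 180)

key: order matters: swapping rotate(0, 90) and rotate(0, 180) lands elsewhere
t0: config: θ0=270°, θ1=90°
t=1 rotate(0, 90) ⇒ config: θ0=270°, θ1=90°
t=2 rotate(0, 180) ⇒ config: θ0=90°, θ1=90°
uniquely the one of 9 2-step routes that fits.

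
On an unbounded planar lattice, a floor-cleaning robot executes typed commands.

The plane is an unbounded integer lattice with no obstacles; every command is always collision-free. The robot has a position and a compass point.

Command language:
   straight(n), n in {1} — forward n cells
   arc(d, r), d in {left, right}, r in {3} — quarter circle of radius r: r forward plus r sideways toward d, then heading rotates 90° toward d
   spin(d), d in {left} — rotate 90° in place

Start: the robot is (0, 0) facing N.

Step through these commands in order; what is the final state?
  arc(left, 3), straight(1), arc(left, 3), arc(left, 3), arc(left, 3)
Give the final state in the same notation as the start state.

(-1, 0) facing N

start: (0, 0) facing N
1. arc(left, 3) → (-3, 3) facing W
2. straight(1) → (-4, 3) facing W
3. arc(left, 3) → (-7, 0) facing S
4. arc(left, 3) → (-4, -3) facing E
5. arc(left, 3) → (-1, 0) facing N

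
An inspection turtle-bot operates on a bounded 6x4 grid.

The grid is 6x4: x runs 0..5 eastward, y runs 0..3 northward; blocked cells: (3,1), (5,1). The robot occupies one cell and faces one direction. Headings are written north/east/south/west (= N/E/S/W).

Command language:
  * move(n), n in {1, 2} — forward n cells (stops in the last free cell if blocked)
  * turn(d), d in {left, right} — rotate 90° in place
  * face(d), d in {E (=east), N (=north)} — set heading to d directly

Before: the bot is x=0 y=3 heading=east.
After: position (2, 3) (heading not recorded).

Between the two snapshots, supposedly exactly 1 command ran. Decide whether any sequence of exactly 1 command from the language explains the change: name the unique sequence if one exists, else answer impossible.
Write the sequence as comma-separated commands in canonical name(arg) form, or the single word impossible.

move(2)

begin: x=0 y=3 heading=east
step 1 (move(2)): x=2 y=3 heading=east
no other 1-command option fits: unique.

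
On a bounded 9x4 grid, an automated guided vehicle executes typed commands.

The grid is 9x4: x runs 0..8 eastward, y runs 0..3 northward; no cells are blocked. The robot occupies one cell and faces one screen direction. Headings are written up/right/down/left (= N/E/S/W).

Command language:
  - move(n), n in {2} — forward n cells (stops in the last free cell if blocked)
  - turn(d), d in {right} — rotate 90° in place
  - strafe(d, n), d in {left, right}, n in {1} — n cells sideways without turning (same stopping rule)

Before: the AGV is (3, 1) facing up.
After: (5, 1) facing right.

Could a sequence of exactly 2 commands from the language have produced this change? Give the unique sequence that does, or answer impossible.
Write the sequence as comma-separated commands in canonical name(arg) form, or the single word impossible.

turn(right), move(2)

key: running move(2) before turn(right) would end elsewhere — order is forced
from: (3, 1) facing up
t=1 turn(right) ⇒ (3, 1) facing right
t=2 move(2) ⇒ (5, 1) facing right
no other 2-command option fits: unique.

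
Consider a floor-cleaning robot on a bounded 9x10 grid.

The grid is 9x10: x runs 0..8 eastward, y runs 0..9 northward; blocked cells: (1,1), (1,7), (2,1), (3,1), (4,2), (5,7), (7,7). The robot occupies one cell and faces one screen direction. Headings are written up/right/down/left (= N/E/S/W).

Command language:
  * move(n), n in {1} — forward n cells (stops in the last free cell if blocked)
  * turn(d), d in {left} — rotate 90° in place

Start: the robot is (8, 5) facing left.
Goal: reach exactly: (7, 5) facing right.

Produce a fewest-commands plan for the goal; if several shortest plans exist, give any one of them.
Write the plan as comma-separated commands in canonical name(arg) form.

initial: (8, 5) facing left
t=1 move(1) ⇒ (7, 5) facing left
t=2 turn(left) ⇒ (7, 5) facing down
t=3 turn(left) ⇒ (7, 5) facing right
no 2-step plan works, so 3 is optimal.

move(1), turn(left), turn(left)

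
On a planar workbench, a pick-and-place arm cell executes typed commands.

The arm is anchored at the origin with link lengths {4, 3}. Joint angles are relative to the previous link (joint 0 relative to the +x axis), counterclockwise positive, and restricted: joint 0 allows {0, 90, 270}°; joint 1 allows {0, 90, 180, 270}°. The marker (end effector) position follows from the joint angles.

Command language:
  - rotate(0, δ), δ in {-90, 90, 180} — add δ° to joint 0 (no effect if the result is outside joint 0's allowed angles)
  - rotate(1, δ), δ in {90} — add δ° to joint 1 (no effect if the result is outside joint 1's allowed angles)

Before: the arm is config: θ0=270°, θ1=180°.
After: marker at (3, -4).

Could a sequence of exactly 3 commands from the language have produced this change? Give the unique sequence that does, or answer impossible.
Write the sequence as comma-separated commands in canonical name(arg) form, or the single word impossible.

from: config: θ0=270°, θ1=180°
[1] after rotate(1, 90): config: θ0=270°, θ1=270°
[2] after rotate(1, 90): config: θ0=270°, θ1=0°
[3] after rotate(1, 90): config: θ0=270°, θ1=90°
uniquely the one of 64 3-step routes that fits.

rotate(1, 90), rotate(1, 90), rotate(1, 90)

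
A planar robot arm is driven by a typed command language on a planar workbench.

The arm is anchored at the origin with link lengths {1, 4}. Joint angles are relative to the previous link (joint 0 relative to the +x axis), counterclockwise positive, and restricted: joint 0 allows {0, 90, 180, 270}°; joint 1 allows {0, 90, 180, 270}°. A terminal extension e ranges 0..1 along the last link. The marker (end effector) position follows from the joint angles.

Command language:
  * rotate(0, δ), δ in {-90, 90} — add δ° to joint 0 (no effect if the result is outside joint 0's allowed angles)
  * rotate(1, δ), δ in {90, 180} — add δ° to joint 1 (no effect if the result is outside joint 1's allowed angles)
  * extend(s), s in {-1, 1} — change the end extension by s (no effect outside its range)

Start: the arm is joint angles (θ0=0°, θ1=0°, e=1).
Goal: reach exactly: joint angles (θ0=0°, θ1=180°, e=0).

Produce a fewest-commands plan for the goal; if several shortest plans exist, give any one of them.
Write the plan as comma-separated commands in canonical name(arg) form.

rotate(1, 180), extend(-1)

t0: joint angles (θ0=0°, θ1=0°, e=1)
[1] after rotate(1, 180): joint angles (θ0=0°, θ1=180°, e=1)
[2] after extend(-1): joint angles (θ0=0°, θ1=180°, e=0)
minimal: 2 command(s), checked below 2.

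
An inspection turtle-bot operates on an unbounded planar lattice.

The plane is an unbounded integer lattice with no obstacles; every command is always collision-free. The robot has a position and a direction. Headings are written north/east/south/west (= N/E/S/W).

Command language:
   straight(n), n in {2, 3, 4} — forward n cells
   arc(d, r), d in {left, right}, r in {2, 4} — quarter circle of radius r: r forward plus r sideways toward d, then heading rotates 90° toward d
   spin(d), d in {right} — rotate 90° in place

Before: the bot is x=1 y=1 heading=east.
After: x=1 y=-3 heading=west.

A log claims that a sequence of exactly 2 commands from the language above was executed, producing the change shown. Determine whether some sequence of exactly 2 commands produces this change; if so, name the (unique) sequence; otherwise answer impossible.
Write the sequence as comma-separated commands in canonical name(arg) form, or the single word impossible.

key: cell and facing (now W) both changed — the 2 commands mix motion and turning
begin: x=1 y=1 heading=east
[1] after arc(right, 2): x=3 y=-1 heading=south
[2] after arc(right, 2): x=1 y=-3 heading=west
all 64 alternatives checked — unique.

arc(right, 2), arc(right, 2)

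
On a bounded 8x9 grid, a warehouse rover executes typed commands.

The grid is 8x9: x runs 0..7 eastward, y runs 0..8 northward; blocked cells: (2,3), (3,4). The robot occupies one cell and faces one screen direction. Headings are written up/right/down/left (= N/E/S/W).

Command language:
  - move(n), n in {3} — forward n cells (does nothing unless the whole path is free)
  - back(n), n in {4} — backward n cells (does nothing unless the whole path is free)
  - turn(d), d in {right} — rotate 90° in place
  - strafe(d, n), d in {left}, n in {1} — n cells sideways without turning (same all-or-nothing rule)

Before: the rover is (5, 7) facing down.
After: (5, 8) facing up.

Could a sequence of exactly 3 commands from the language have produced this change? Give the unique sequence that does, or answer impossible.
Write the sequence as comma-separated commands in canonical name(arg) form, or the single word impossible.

impossible

every 3-command combo misses the target.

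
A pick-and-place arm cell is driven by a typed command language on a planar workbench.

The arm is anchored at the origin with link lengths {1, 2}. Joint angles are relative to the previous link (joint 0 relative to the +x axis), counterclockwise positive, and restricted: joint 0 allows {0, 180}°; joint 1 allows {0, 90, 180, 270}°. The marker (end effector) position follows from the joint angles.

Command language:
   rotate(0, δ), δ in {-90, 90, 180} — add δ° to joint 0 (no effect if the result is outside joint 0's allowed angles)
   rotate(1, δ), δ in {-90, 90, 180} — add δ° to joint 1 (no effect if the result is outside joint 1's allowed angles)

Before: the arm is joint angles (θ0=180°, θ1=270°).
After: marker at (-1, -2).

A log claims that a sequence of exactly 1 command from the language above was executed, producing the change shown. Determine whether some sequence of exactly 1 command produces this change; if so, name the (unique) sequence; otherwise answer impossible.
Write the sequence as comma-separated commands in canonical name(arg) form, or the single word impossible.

rotate(1, 180)

t0: joint angles (θ0=180°, θ1=270°)
[1] after rotate(1, 180): joint angles (θ0=180°, θ1=90°)
uniquely the one of 6 1-step routes that fits.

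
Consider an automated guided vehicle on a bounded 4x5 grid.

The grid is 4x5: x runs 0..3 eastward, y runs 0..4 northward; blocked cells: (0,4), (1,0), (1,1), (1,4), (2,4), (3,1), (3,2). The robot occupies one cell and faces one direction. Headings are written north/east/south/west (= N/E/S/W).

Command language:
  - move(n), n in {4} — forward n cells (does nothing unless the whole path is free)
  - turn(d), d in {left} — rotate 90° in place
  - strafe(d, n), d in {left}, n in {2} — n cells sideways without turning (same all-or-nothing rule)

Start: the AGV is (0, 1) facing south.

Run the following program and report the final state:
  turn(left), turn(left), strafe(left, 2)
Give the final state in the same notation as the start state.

(0, 1) facing north

begin: (0, 1) facing south
t=1 turn(left) ⇒ (0, 1) facing east
t=2 turn(left) ⇒ (0, 1) facing north
t=3 strafe(left, 2) ⇒ (0, 1) facing north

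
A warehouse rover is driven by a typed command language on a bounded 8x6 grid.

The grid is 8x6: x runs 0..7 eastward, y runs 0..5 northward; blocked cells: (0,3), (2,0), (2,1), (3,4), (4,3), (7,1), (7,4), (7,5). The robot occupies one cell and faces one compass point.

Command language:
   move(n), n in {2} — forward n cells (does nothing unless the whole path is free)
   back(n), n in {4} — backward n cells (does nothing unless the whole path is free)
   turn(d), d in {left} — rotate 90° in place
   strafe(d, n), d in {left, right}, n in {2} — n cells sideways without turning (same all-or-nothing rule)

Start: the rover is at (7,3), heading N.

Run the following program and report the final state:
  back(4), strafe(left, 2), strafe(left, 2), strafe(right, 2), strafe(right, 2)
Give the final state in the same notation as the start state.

at (7,3), heading N

from: at (7,3), heading N
step 1 (back(4)): at (7,3), heading N
step 2 (strafe(left, 2)): at (5,3), heading N
step 3 (strafe(left, 2)): at (5,3), heading N
step 4 (strafe(right, 2)): at (7,3), heading N
step 5 (strafe(right, 2)): at (7,3), heading N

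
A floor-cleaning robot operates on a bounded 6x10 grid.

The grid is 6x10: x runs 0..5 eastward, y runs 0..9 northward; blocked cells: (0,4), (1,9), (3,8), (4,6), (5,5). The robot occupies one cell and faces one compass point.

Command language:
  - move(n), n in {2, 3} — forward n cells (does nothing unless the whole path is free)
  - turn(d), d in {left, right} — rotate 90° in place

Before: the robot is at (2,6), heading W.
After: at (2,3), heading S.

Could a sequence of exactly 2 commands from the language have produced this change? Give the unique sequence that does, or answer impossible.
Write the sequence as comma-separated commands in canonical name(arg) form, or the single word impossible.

turn(left), move(3)

key: position moved to (2,3) AND the heading swung to S — translation plus rotation needed
start: at (2,6), heading W
1. turn(left) → at (2,6), heading S
2. move(3) → at (2,3), heading S
uniquely the one of 16 2-step routes that fits.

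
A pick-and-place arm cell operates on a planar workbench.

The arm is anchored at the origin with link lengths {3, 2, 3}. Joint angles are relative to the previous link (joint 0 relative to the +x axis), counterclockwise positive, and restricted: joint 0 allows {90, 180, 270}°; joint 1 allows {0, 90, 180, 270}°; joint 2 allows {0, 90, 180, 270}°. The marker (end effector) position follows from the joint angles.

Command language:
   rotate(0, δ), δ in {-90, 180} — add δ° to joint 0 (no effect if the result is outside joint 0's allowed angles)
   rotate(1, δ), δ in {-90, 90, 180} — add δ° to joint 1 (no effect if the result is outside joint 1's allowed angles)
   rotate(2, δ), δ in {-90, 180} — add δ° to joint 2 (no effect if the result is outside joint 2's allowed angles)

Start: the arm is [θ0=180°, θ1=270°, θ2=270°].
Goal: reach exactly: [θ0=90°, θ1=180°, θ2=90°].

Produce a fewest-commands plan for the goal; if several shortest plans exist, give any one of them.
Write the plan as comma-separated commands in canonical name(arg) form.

t0: [θ0=180°, θ1=270°, θ2=270°]
1. rotate(2, 180) → [θ0=180°, θ1=270°, θ2=90°]
2. rotate(0, -90) → [θ0=90°, θ1=270°, θ2=90°]
3. rotate(1, -90) → [θ0=90°, θ1=180°, θ2=90°]
shorter routes all fall short; 3 is best.

rotate(2, 180), rotate(0, -90), rotate(1, -90)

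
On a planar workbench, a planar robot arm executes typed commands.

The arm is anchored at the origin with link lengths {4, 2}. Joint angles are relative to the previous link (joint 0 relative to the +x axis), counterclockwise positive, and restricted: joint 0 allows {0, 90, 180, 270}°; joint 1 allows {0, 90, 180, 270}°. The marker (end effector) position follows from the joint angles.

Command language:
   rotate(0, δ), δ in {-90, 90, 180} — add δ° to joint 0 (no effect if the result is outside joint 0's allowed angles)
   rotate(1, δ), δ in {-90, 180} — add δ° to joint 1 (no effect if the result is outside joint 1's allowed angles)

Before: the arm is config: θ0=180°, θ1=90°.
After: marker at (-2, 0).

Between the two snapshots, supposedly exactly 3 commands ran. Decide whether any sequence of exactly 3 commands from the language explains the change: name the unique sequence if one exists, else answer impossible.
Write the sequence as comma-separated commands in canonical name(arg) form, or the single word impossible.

from: config: θ0=180°, θ1=90°
[1] after rotate(1, -90): config: θ0=180°, θ1=0°
[2] after rotate(1, -90): config: θ0=180°, θ1=270°
[3] after rotate(1, -90): config: θ0=180°, θ1=180°
all 125 alternatives checked — unique.

rotate(1, -90), rotate(1, -90), rotate(1, -90)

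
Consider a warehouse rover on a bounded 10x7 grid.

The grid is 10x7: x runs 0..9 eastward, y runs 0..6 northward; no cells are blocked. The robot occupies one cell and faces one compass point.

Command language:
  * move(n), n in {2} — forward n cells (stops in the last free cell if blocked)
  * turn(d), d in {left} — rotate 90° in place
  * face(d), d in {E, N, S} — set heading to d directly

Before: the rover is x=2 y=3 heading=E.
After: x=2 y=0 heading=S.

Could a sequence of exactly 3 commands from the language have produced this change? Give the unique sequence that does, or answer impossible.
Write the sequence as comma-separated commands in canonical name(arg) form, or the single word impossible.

key: order matters: swapping face(S) and move(2) lands elsewhere
start: x=2 y=3 heading=E
step 1 (face(S)): x=2 y=3 heading=S
step 2 (move(2)): x=2 y=1 heading=S
step 3 (move(2)): x=2 y=0 heading=S
no rival 3-sequence matches.

face(S), move(2), move(2)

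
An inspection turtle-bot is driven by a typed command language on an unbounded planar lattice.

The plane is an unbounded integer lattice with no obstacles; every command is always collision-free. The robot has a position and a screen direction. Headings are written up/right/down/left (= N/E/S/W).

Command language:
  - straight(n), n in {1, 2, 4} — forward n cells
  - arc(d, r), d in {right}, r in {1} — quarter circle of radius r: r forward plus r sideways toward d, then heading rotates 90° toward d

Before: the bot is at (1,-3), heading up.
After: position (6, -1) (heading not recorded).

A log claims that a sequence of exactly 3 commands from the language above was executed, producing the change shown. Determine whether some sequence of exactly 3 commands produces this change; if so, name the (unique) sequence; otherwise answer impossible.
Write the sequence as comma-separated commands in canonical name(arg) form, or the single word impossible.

key: order matters: swapping straight(1) and straight(4) lands elsewhere
start: at (1,-3), heading up
1. straight(1) → at (1,-2), heading up
2. arc(right, 1) → at (2,-1), heading right
3. straight(4) → at (6,-1), heading right
no rival 3-sequence matches.

straight(1), arc(right, 1), straight(4)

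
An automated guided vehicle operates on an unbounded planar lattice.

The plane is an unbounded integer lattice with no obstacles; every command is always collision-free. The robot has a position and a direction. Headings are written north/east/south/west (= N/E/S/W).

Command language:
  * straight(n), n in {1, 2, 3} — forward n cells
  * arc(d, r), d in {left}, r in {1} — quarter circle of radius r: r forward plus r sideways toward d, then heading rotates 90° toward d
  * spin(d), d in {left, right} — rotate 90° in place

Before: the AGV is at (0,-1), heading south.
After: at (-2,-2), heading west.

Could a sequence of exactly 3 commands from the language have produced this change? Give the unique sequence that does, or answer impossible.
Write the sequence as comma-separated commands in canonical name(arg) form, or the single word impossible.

straight(1), spin(right), straight(2)

key: order matters: swapping straight(1) and straight(2) lands elsewhere
start: at (0,-1), heading south
t=1 straight(1) ⇒ at (0,-2), heading south
t=2 spin(right) ⇒ at (0,-2), heading west
t=3 straight(2) ⇒ at (-2,-2), heading west
uniquely the one of 216 3-step routes that fits.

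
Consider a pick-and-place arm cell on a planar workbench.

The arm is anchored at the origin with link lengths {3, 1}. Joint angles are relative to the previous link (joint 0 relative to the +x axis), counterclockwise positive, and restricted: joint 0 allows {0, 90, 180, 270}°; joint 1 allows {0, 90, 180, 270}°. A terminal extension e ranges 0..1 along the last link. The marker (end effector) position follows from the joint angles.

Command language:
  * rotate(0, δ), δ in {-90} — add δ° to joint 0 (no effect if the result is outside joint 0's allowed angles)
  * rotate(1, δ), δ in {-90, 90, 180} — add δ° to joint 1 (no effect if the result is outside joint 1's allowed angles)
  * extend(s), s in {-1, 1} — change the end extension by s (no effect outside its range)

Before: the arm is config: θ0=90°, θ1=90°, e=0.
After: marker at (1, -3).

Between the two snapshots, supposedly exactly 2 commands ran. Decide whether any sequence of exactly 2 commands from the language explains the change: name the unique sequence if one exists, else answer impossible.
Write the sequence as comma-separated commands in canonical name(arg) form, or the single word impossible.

start: config: θ0=90°, θ1=90°, e=0
t=1 rotate(0, -90) ⇒ config: θ0=0°, θ1=90°, e=0
t=2 rotate(0, -90) ⇒ config: θ0=270°, θ1=90°, e=0
uniquely the one of 36 2-step routes that fits.

rotate(0, -90), rotate(0, -90)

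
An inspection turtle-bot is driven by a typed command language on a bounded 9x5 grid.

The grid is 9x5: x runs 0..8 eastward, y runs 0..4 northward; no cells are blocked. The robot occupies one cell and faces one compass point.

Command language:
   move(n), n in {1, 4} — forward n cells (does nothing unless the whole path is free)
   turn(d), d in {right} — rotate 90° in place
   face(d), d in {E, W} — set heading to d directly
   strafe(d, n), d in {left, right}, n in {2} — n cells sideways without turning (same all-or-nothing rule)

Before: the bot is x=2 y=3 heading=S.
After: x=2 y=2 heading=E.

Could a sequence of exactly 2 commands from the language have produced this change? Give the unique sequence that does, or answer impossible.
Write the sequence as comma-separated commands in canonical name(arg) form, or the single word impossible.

key: order matters: swapping move(1) and face(E) lands elsewhere
begin: x=2 y=3 heading=S
[1] after move(1): x=2 y=2 heading=S
[2] after face(E): x=2 y=2 heading=E
uniquely the one of 49 2-step routes that fits.

move(1), face(E)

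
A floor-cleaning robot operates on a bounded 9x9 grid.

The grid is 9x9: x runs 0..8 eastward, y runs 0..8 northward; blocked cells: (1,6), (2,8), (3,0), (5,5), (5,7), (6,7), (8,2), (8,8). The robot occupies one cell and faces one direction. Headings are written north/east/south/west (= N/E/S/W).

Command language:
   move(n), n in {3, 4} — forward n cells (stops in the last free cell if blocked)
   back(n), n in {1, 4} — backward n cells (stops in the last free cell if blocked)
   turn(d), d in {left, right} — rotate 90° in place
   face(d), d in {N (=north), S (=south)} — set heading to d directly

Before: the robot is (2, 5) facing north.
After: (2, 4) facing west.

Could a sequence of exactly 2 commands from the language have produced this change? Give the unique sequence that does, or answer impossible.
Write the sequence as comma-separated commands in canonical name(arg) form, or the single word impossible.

key: cell and facing (now W) both changed — the 2 commands mix motion and turning
t0: (2, 5) facing north
[1] after back(1): (2, 4) facing north
[2] after turn(left): (2, 4) facing west
uniquely the one of 64 2-step routes that fits.

back(1), turn(left)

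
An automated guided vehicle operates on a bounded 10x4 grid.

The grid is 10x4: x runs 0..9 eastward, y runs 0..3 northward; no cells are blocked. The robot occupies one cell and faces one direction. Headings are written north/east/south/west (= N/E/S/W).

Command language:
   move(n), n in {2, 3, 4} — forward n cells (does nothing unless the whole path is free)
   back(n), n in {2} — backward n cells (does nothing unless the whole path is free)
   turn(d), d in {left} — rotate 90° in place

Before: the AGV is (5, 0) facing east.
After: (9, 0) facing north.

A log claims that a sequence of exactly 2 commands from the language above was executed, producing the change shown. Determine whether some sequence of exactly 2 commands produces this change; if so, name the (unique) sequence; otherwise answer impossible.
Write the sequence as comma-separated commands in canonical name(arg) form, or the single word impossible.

move(4), turn(left)

key: order matters: swapping move(4) and turn(left) lands elsewhere
start: (5, 0) facing east
[1] after move(4): (9, 0) facing east
[2] after turn(left): (9, 0) facing north
all 25 alternatives checked — unique.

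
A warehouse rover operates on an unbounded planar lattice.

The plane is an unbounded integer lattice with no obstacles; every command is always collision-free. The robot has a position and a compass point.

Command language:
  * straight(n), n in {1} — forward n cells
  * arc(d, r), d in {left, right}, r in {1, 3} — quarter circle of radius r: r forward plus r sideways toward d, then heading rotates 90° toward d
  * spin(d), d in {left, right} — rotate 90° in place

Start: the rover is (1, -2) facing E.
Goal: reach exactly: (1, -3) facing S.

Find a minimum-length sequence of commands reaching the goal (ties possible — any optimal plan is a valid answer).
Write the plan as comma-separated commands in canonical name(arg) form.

begin: (1, -2) facing E
1. spin(right) → (1, -2) facing S
2. straight(1) → (1, -3) facing S
shorter routes all fall short; 2 is best.

spin(right), straight(1)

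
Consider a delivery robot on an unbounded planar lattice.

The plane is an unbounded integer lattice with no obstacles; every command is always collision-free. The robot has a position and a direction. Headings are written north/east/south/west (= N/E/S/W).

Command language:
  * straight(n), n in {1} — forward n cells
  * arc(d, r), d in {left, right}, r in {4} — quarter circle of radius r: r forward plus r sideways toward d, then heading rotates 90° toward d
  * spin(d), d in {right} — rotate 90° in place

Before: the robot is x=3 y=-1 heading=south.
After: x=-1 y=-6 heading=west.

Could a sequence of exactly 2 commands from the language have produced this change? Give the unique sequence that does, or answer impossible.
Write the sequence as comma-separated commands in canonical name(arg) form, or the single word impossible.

key: cell and facing (now W) both changed — the 2 commands mix motion and turning
from: x=3 y=-1 heading=south
1. straight(1) → x=3 y=-2 heading=south
2. arc(right, 4) → x=-1 y=-6 heading=west
uniquely the one of 16 2-step routes that fits.

straight(1), arc(right, 4)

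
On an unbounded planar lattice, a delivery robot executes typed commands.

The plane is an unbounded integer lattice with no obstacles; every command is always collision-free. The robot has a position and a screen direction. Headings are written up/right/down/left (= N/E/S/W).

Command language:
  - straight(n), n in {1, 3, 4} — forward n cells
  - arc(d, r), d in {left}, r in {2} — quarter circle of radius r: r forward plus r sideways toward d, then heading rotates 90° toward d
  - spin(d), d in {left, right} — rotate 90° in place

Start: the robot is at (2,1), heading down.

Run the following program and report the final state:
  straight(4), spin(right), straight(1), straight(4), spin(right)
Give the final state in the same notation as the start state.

t0: at (2,1), heading down
[1] after straight(4): at (2,-3), heading down
[2] after spin(right): at (2,-3), heading left
[3] after straight(1): at (1,-3), heading left
[4] after straight(4): at (-3,-3), heading left
[5] after spin(right): at (-3,-3), heading up

at (-3,-3), heading up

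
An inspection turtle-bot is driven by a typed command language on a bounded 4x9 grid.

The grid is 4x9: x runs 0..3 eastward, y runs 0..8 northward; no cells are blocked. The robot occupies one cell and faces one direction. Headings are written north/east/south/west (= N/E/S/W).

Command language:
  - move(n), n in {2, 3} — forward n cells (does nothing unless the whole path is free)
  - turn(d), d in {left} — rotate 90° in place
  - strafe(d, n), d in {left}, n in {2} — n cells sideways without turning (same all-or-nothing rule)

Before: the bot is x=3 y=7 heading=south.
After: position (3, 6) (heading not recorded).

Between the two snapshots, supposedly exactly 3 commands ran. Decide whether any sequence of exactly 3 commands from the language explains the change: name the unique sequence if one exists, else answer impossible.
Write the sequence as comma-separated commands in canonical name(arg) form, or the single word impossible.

move(3), turn(left), strafe(left, 2)

key: order matters: swapping move(3) and strafe(left, 2) lands elsewhere
initial: x=3 y=7 heading=south
step 1 (move(3)): x=3 y=4 heading=south
step 2 (turn(left)): x=3 y=4 heading=east
step 3 (strafe(left, 2)): x=3 y=6 heading=east
no other 3-command option fits: unique.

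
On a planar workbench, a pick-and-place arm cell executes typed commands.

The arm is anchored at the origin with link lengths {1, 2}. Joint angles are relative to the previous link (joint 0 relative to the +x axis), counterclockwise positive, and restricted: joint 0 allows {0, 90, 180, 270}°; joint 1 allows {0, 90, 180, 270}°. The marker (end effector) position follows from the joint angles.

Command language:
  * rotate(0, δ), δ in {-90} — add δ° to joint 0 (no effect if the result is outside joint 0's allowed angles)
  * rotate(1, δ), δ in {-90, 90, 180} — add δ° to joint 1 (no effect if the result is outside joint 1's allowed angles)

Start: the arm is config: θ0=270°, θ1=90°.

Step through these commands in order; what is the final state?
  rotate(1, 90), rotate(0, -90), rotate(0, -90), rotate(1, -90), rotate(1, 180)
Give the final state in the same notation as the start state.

config: θ0=90°, θ1=270°

from: config: θ0=270°, θ1=90°
[1] after rotate(1, 90): config: θ0=270°, θ1=180°
[2] after rotate(0, -90): config: θ0=180°, θ1=180°
[3] after rotate(0, -90): config: θ0=90°, θ1=180°
[4] after rotate(1, -90): config: θ0=90°, θ1=90°
[5] after rotate(1, 180): config: θ0=90°, θ1=270°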